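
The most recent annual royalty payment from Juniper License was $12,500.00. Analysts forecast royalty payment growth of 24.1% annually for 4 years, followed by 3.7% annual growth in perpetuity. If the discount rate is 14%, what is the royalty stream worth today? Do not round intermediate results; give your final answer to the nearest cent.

D_1 = 15512.50000
D_2 = 19251.01250
D_3 = 23890.50651
D_4 = 29648.11858
Terminal value at year 4: TV = D_4×(1+g_2)/(r−g_2) = 30745.09897/0.103 = 298496.10650
P_0 = D_1/(1+r)^1 + D_2/(1+r)^2 + D_3/(1+r)^3 + D_4/(1+r)^4 + TV/(1+r)^4
    = 13607.45614 + 14813.02901 + 16125.41140 + 17554.06627 + 176733.65753 = 238833.62036

$238833.62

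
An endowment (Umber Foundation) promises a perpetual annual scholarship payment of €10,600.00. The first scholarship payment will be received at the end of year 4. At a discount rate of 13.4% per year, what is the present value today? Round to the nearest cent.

Value at end of year 3: C / r = €10,600.00 / 0.134 = €79,104.4776
Discount to today: PV = €79,104.4776 / (1 + 0.134)^3 = €79,104.4776 / 1.458274 = €54,245.27

€54245.27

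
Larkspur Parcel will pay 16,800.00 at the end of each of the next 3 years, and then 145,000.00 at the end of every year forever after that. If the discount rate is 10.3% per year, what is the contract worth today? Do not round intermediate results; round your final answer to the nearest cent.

1090628.89

PV of 3-year annuity: 16,800.00 × [1 − (1+0.103)^−3] / 0.103 = 41559.43912
Perpetuity value at year 3: 145,000.00 / 0.103 = 1407766.99029
PV of perpetuity: 1407766.99029 / (1+0.103)^3 = 1049069.45026
Total PV = 41559.43912 + 1049069.45026 = 1090628.88938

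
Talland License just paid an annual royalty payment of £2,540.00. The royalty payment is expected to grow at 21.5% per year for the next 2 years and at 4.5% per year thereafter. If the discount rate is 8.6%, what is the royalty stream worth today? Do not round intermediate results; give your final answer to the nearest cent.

£87053.44

D_1 = 3086.10000
D_2 = 3749.61150
Terminal value at year 2: TV = D_2×(1+g_2)/(r−g_2) = 3918.34402/0.041 = 95569.36628
P_0 = D_1/(1+r)^1 + D_2/(1+r)^2 + TV/(1+r)^2
    = 2841.71271 + 3179.26422 + 81032.46601 = 87053.44293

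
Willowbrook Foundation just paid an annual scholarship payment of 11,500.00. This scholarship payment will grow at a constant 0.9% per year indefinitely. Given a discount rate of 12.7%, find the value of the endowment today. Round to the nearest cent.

D₁ = D₀ × (1 + g) = 11,500.00 × 1.009 = 11,603.5000
Growing perpetuity: P = D₁ / (r − g) = 11,603.5000 / (0.127 − 0.009) = 98,334.75

98334.75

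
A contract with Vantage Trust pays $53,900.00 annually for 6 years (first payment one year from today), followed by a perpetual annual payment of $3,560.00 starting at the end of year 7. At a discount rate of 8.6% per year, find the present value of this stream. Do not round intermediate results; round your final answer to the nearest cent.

PV of 6-year annuity: $53,900.00 × [1 − (1+0.086)^−6] / 0.086 = 244701.96394
Perpetuity value at year 6: $3,560.00 / 0.086 = 41395.34884
PV of perpetuity: 41395.34884 / (1+0.086)^6 = 25233.21541
Total PV = 244701.96394 + 25233.21541 = 269935.17935

$269935.18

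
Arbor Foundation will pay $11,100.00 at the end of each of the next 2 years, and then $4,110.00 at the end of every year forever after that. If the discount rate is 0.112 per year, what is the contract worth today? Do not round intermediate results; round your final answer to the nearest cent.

PV of 2-year annuity: $11,100.00 × [1 − (1+0.112)^−2] / 0.112 = 18958.64603
Perpetuity value at year 2: $4,110.00 / 0.112 = 36696.42857
PV of perpetuity: 36696.42857 / (1+0.112)^2 = 29676.60558
Total PV = 18958.64603 + 29676.60558 = 48635.25161

$48635.25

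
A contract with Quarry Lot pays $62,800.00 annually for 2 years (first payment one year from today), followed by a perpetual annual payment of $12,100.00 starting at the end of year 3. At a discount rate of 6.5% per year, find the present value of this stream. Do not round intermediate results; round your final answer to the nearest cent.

$278459.61

PV of 2-year annuity: $62,800.00 × [1 − (1+0.065)^−2] / 0.065 = 114335.33911
Perpetuity value at year 2: $12,100.00 / 0.065 = 186153.84615
PV of perpetuity: 186153.84615 / (1+0.065)^2 = 164124.26648
Total PV = 114335.33911 + 164124.26648 = 278459.60559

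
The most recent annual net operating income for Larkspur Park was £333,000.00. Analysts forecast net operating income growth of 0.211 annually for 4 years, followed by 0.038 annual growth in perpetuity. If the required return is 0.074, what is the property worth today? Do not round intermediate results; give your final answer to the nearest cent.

£17334748.93

D_1 = 403263.00000
D_2 = 488351.49300
D_3 = 591393.65802
D_4 = 716177.71987
Terminal value at year 4: TV = D_4×(1+g_2)/(r−g_2) = 743392.47322/0.036 = 20649790.92280
P_0 = D_1/(1+r)^1 + D_2/(1+r)^2 + D_3/(1+r)^3 + D_4/(1+r)^4 + TV/(1+r)^4
    = 375477.65363 + 423373.77891 + 477379.55890 + 538274.34435 + 15520243.59530 = 17334748.93108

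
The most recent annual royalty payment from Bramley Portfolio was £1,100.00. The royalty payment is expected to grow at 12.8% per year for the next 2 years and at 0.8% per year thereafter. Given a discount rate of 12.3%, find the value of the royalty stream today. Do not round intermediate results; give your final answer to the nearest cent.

£11942.50

D_1 = 1240.80000
D_2 = 1399.62240
Terminal value at year 2: TV = D_2×(1+g_2)/(r−g_2) = 1410.81938/0.115 = 12267.99460
P_0 = D_1/(1+r)^1 + D_2/(1+r)^2 + TV/(1+r)^2
    = 1104.89760 + 1109.81700 + 9727.78725 = 11942.50184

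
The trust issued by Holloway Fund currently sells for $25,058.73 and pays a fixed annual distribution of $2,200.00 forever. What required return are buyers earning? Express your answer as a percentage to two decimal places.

8.78%

P = C/r ⇒ r = C/P = $2,200.00/$25,058.73 = 0.087794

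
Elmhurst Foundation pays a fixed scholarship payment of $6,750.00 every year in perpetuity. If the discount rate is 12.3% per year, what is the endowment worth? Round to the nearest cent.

Level perpetuity: PV = C / r = $6,750.00 / 0.123 = $54,878.05

$54878.05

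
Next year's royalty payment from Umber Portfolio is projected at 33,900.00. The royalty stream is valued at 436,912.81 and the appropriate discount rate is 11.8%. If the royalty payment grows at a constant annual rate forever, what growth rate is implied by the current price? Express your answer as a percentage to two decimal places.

4.04%

P = D₁/(r−g) ⇒ g = r − D₁/P = 0.118 − 33,900.00/436,912.81 = 0.040410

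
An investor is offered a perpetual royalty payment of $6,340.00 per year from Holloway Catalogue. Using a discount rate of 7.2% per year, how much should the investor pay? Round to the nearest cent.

Level perpetuity: PV = C / r = $6,340.00 / 0.072 = $88,055.56

$88055.56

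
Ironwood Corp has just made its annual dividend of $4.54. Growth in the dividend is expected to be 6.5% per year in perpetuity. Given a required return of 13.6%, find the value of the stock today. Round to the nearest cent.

$68.10

D₁ = D₀ × (1 + g) = $4.54 × 1.065 = $4.8351
Growing perpetuity: P = D₁ / (r − g) = $4.8351 / (0.136 − 0.065) = $68.10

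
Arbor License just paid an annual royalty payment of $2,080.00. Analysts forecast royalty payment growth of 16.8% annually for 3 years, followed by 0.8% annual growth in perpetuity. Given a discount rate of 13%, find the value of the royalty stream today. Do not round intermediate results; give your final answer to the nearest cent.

D_1 = 2429.44000
D_2 = 2837.58592
D_3 = 3314.30035
Terminal value at year 3: TV = D_3×(1+g_2)/(r−g_2) = 3340.81476/0.122 = 27383.72752
P_0 = D_1/(1+r)^1 + D_2/(1+r)^2 + D_3/(1+r)^3 + TV/(1+r)^3
    = 2149.94690 + 2222.24600 + 2296.97640 + 18978.29680 = 25647.46610

$25647.47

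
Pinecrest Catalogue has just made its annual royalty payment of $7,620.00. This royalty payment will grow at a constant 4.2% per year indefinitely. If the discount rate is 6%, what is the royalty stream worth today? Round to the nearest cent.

$441113.33

D₁ = D₀ × (1 + g) = $7,620.00 × 1.042 = $7,940.0400
Growing perpetuity: P = D₁ / (r − g) = $7,940.0400 / (0.06 − 0.042) = $441,113.33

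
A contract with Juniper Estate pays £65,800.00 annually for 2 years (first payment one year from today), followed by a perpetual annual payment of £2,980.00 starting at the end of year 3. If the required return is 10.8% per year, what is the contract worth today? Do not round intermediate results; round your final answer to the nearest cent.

PV of 2-year annuity: £65,800.00 × [1 − (1+0.108)^−2] / 0.108 = 112984.00865
Perpetuity value at year 2: £2,980.00 / 0.108 = 27592.59259
PV of perpetuity: 27592.59259 / (1+0.108)^2 = 22475.68764
Total PV = 112984.00865 + 22475.68764 = 135459.69630

£135459.70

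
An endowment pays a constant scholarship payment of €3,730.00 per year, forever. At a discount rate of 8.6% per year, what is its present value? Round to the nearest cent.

€43372.09

Level perpetuity: PV = C / r = €3,730.00 / 0.086 = €43,372.09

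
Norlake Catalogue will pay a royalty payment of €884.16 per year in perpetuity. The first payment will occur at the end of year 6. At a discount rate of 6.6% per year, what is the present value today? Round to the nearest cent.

€9731.97

Value at end of year 5: C / r = €884.16 / 0.066 = €13,396.3636
Discount to today: PV = €13,396.3636 / (1 + 0.066)^5 = €13,396.3636 / 1.376531 = €9,731.97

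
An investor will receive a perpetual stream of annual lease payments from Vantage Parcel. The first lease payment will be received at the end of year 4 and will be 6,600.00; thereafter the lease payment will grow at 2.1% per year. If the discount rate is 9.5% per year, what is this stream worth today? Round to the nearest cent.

67931.29

Value at end of year 3: C₁ / (r − g) = 6,600.00 / (0.095 − 0.021) = 89,189.1892
Discount to today: PV = 89,189.1892 / (1 + 0.095)^3 = 89,189.1892 / 1.312932 = 67,931.29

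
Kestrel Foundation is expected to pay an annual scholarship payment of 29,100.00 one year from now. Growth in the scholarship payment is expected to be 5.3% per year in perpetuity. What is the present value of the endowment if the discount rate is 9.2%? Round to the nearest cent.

Growing perpetuity: P = D₁ / (r − g) = 29,100.0000 / (0.092 − 0.053) = 746,153.85

746153.85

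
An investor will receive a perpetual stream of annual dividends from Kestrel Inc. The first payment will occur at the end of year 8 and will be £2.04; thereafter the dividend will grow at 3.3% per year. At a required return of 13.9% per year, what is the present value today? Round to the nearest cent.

£7.74

Value at end of year 7: C₁ / (r − g) = £2.04 / (0.139 − 0.033) = £19.2453
Discount to today: PV = £19.2453 / (1 + 0.139)^7 = £19.2453 / 2.486944 = £7.74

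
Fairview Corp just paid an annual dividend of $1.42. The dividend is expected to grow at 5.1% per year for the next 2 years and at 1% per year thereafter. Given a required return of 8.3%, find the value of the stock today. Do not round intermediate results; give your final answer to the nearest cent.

D_1 = 1.49242
D_2 = 1.56853
Terminal value at year 2: TV = D_2×(1+g_2)/(r−g_2) = 1.58422/0.073 = 21.70163
P_0 = D_1/(1+r)^1 + D_2/(1+r)^2 + TV/(1+r)^2
    = 1.37804 + 1.33732 + 18.50271 = 21.21808

$21.22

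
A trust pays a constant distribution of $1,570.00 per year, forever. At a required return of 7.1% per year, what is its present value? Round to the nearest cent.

Level perpetuity: PV = C / r = $1,570.00 / 0.071 = $22,112.68

$22112.68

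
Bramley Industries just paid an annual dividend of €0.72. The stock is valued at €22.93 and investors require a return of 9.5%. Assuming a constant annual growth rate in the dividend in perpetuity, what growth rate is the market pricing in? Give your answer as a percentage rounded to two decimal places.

6.17%

P = D₀(1+g)/(r−g) ⇒ P(r−g) = D₀(1+g) ⇒ g(P+D₀) = P·r − D₀
g = (P·r − D₀)/(P + D₀) = (€22.93×0.095 − €0.72) / (€22.93 + €0.72) = 0.061664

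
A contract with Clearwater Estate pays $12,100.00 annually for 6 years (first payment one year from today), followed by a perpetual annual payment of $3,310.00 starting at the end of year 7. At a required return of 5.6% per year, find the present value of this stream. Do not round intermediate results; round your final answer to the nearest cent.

$102879.01

PV of 6-year annuity: $12,100.00 × [1 − (1+0.056)^−6] / 0.056 = 60254.78891
Perpetuity value at year 6: $3,310.00 / 0.056 = 59107.14286
PV of perpetuity: 59107.14286 / (1+0.056)^6 = 42624.22126
Total PV = 60254.78891 + 42624.22126 = 102879.01017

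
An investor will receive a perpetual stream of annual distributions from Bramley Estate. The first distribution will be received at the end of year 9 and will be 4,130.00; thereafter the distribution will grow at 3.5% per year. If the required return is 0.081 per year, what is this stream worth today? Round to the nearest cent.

48148.93

Value at end of year 8: C₁ / (r − g) = 4,130.00 / (0.081 − 0.035) = 89,782.6087
Discount to today: PV = 89,782.6087 / (1 + 0.081)^8 = 89,782.6087 / 1.864685 = 48,148.93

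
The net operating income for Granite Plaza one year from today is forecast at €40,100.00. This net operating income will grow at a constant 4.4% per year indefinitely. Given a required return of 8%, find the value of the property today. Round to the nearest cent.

Growing perpetuity: P = D₁ / (r − g) = €40,100.0000 / (0.08 − 0.044) = €1,113,888.89

€1113888.89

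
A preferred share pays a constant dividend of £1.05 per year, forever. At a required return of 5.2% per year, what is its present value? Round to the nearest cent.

Level perpetuity: PV = C / r = £1.05 / 0.052 = £20.19

£20.19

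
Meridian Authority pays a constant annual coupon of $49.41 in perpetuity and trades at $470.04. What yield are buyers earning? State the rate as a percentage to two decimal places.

P = C/r ⇒ r = C/P = $49.41/$470.04 = 0.105119

10.51%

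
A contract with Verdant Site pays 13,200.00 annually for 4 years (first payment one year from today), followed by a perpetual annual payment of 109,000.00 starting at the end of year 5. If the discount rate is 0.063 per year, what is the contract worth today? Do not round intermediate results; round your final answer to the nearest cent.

PV of 4-year annuity: 13,200.00 × [1 − (1+0.063)^−4] / 0.063 = 45426.92959
Perpetuity value at year 4: 109,000.00 / 0.063 = 1730158.73016
PV of perpetuity: 1730158.73016 / (1+0.063)^4 = 1355042.41767
Total PV = 45426.92959 + 1355042.41767 = 1400469.34726

1400469.35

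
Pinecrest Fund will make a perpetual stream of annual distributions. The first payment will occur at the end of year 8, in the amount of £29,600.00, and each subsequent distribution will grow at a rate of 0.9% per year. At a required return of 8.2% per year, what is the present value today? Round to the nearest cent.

Value at end of year 7: C₁ / (r − g) = £29,600.00 / (0.082 − 0.009) = £405,479.4521
Discount to today: PV = £405,479.4521 / (1 + 0.082)^7 = £405,479.4521 / 1.736164 = £233,549.01

£233549.01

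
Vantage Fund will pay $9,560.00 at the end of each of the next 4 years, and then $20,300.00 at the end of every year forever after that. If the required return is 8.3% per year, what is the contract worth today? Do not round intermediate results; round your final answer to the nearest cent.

PV of 4-year annuity: $9,560.00 × [1 − (1+0.083)^−4] / 0.083 = 31453.63749
Perpetuity value at year 4: $20,300.00 / 0.083 = 244578.31325
PV of perpetuity: 244578.31325 / (1+0.083)^4 = 177788.68554
Total PV = 31453.63749 + 177788.68554 = 209242.32302

$209242.32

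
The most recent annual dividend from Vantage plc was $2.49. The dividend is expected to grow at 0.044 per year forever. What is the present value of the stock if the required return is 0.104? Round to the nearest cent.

D₁ = D₀ × (1 + g) = $2.49 × 1.044 = $2.5996
Growing perpetuity: P = D₁ / (r − g) = $2.5996 / (0.104 − 0.044) = $43.33

$43.33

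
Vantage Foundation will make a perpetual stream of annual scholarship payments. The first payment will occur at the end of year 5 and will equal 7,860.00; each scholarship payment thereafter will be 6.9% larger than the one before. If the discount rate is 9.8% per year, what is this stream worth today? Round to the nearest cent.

186472.67

Value at end of year 4: C₁ / (r − g) = 7,860.00 / (0.098 − 0.069) = 271,034.4828
Discount to today: PV = 271,034.4828 / (1 + 0.098)^4 = 271,034.4828 / 1.453481 = 186,472.67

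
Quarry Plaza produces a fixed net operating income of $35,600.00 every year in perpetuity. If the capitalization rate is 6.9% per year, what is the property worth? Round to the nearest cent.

$515942.03

Level perpetuity: PV = C / r = $35,600.00 / 0.069 = $515,942.03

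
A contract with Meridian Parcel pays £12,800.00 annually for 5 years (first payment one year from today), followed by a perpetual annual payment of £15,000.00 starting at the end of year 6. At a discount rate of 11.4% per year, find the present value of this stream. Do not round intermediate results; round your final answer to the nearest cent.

£123529.13

PV of 5-year annuity: £12,800.00 × [1 − (1+0.114)^−5] / 0.114 = 46835.29608
Perpetuity value at year 5: £15,000.00 / 0.114 = 131578.94737
PV of perpetuity: 131578.94737 / (1+0.114)^5 = 76693.83478
Total PV = 46835.29608 + 76693.83478 = 123529.13086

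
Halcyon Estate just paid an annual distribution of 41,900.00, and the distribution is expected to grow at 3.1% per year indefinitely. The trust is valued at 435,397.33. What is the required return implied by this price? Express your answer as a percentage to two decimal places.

13.02%

D₁ = 41,900.00 × 1.031 = 43,198.9000
P = D₁/(r − g) ⇒ r = D₁/P + g = 43,198.9000/435,397.33 + 0.031 = 0.099217 + 0.031 = 0.130217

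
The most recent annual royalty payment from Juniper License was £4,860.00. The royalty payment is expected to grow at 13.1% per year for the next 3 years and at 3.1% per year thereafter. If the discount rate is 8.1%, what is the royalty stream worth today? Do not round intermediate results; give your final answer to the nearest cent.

D_1 = 5496.66000
D_2 = 6216.72246
D_3 = 7031.11310
Terminal value at year 3: TV = D_3×(1+g_2)/(r−g_2) = 7249.07761/0.05 = 144981.55217
P_0 = D_1/(1+r)^1 + D_2/(1+r)^2 + D_3/(1+r)^3 + TV/(1+r)^3
    = 5084.79186 + 5319.98112 + 5566.04870 + 114771.92428 = 130742.74596

£130742.75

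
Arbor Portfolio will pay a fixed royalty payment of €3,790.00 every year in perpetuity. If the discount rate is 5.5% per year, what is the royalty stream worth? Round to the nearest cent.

€68909.09

Level perpetuity: PV = C / r = €3,790.00 / 0.055 = €68,909.09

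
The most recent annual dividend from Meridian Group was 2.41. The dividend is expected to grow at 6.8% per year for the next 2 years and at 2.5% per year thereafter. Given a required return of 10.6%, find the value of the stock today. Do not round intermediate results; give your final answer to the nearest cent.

33.01

D_1 = 2.57388
D_2 = 2.74890
Terminal value at year 2: TV = D_2×(1+g_2)/(r−g_2) = 2.81763/0.081 = 34.78551
P_0 = D_1/(1+r)^1 + D_2/(1+r)^2 + TV/(1+r)^2
    = 2.32720 + 2.24724 + 28.43729 = 33.01172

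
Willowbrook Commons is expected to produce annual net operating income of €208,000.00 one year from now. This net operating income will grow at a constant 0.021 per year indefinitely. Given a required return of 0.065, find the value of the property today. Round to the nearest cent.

€4727272.73

Growing perpetuity: P = D₁ / (r − g) = €208,000.0000 / (0.065 − 0.021) = €4,727,272.73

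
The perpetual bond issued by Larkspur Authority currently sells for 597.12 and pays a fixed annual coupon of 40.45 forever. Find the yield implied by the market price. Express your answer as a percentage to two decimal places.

P = C/r ⇒ r = C/P = 40.45/597.12 = 0.067742

6.77%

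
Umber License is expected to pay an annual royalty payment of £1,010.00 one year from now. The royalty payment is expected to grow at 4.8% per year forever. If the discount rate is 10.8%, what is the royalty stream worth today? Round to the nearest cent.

Growing perpetuity: P = D₁ / (r − g) = £1,010.0000 / (0.108 − 0.048) = £16,833.33

£16833.33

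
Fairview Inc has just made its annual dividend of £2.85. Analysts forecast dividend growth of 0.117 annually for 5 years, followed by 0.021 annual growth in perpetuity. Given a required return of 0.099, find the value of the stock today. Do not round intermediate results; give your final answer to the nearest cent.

D_1 = 3.18345
D_2 = 3.55591
D_3 = 3.97196
D_4 = 4.43667
D_5 = 4.95577
Terminal value at year 5: TV = D_5×(1+g_2)/(r−g_2) = 5.05984/0.078 = 64.86970
P_0 = D_1/(1+r)^1 + D_2/(1+r)^2 + D_3/(1+r)^3 + D_4/(1+r)^4 + D_5/(1+r)^5 + TV/(1+r)^5
    = 2.89668 + 2.94412 + 2.99234 + 3.04135 + 3.09117 + 40.46256 = 55.42823

£55.43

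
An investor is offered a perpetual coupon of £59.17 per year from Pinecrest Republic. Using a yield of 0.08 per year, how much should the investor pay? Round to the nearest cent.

Level perpetuity: PV = C / r = £59.17 / 0.08 = £739.63

£739.63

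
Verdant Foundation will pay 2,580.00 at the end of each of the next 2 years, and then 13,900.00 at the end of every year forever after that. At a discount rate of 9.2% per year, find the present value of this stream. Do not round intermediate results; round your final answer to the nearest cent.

PV of 2-year annuity: 2,580.00 × [1 − (1+0.092)^−2] / 0.092 = 4526.22469
Perpetuity value at year 2: 13,900.00 / 0.092 = 151086.95652
PV of perpetuity: 151086.95652 / (1+0.092)^2 = 126701.48241
Total PV = 4526.22469 + 126701.48241 = 131227.70710

131227.71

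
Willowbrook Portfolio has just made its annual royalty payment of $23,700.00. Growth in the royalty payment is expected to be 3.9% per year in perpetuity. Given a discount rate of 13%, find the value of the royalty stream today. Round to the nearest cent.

D₁ = D₀ × (1 + g) = $23,700.00 × 1.039 = $24,624.3000
Growing perpetuity: P = D₁ / (r − g) = $24,624.3000 / (0.13 − 0.039) = $270,596.70

$270596.70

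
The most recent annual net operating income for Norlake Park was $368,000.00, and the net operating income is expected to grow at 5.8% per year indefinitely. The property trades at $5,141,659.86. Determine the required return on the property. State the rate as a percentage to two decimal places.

13.37%

D₁ = $368,000.00 × 1.058 = $389,344.0000
P = D₁/(r − g) ⇒ r = D₁/P + g = $389,344.0000/$5,141,659.86 + 0.058 = 0.075723 + 0.058 = 0.133723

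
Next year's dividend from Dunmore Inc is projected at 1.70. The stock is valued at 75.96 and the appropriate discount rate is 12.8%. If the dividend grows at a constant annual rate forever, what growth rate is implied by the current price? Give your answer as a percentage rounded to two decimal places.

10.56%

P = D₁/(r−g) ⇒ g = r − D₁/P = 0.128 − 1.70/75.96 = 0.105620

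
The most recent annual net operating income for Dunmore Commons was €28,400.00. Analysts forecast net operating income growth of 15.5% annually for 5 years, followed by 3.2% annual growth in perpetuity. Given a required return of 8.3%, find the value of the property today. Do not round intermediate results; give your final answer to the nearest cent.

€965818.51

D_1 = 32802.00000
D_2 = 37886.31000
D_3 = 43758.68805
D_4 = 50541.28470
D_5 = 58375.18383
Terminal value at year 5: TV = D_5×(1+g_2)/(r−g_2) = 60243.18971/0.051 = 1181239.01389
P_0 = D_1/(1+r)^1 + D_2/(1+r)^2 + D_3/(1+r)^3 + D_4/(1+r)^4 + D_5/(1+r)^5 + TV/(1+r)^5
    = 30288.08864 + 32301.70118 + 34449.18270 + 36739.43308 + 39181.94386 + 792858.15817 = 965818.50764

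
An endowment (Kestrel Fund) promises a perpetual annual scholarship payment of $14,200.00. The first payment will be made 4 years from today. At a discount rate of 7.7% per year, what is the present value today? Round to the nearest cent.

Value at end of year 3: C / r = $14,200.00 / 0.077 = $184,415.5844
Discount to today: PV = $184,415.5844 / (1 + 0.077)^3 = $184,415.5844 / 1.249244 = $147,621.80

$147621.80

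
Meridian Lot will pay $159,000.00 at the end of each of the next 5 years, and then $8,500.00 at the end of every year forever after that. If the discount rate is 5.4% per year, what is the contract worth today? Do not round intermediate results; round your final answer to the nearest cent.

PV of 5-year annuity: $159,000.00 × [1 − (1+0.054)^−5] / 0.054 = 680841.18763
Perpetuity value at year 5: $8,500.00 / 0.054 = 157407.40741
PV of perpetuity: 157407.40741 / (1+0.054)^5 = 121010.23700
Total PV = 680841.18763 + 121010.23700 = 801851.42463

$801851.42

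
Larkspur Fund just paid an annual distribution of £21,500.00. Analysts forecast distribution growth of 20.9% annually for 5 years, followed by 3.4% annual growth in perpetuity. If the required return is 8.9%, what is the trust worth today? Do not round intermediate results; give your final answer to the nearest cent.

D_1 = 25993.50000
D_2 = 31426.14150
D_3 = 37994.20507
D_4 = 45934.99393
D_5 = 55535.40767
Terminal value at year 5: TV = D_5×(1+g_2)/(r−g_2) = 57423.61153/0.055 = 1044065.66412
P_0 = D_1/(1+r)^1 + D_2/(1+r)^2 + D_3/(1+r)^3 + D_4/(1+r)^4 + D_5/(1+r)^5 + TV/(1+r)^5
    = 23869.14601 + 26499.35493 + 29419.39404 + 32661.20055 + 36260.23091 + 681692.34115 = 830401.66759

£830401.67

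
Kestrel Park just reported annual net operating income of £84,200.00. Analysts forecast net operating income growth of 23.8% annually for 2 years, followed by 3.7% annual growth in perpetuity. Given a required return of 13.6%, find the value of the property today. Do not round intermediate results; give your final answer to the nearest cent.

£1239226.29

D_1 = 104239.60000
D_2 = 129048.62480
Terminal value at year 2: TV = D_2×(1+g_2)/(r−g_2) = 133823.42392/0.099 = 1351751.75674
P_0 = D_1/(1+r)^1 + D_2/(1+r)^2 + TV/(1+r)^2
    = 91760.21127 + 99999.24432 + 1047466.83193 = 1239226.28752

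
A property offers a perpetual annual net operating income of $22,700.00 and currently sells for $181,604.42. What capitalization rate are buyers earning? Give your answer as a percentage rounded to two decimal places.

P = C/r ⇒ r = C/P = $22,700.00/$181,604.42 = 0.124997

12.50%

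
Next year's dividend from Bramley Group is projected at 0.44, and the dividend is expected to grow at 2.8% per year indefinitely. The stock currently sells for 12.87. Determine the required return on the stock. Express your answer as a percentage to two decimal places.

6.22%

P = D₁/(r − g) ⇒ r = D₁/P + g = 0.4400/12.87 + 0.028 = 0.034188 + 0.028 = 0.062188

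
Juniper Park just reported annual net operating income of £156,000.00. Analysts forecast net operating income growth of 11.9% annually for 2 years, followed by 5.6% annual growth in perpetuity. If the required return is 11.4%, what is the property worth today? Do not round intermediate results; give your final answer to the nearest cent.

D_1 = 174564.00000
D_2 = 195337.11600
Terminal value at year 2: TV = D_2×(1+g_2)/(r−g_2) = 206275.99450/0.058 = 3556482.66372
P_0 = D_1/(1+r)^1 + D_2/(1+r)^2 + TV/(1+r)^2
    = 156700.17953 + 157403.50170 + 2865829.27239 = 3179932.95363

£3179932.95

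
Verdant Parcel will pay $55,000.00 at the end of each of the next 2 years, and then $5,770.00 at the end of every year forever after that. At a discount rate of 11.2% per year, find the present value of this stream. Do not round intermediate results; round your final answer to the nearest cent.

$135602.01

PV of 2-year annuity: $55,000.00 × [1 − (1+0.112)^−2] / 0.112 = 93939.23710
Perpetuity value at year 2: $5,770.00 / 0.112 = 51517.85714
PV of perpetuity: 51517.85714 / (1+0.112)^2 = 41662.77718
Total PV = 93939.23710 + 41662.77718 = 135602.01428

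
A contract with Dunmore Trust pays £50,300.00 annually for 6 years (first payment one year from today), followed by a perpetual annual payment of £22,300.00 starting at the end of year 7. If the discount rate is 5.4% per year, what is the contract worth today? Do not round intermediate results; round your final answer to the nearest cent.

£553282.28

PV of 6-year annuity: £50,300.00 × [1 − (1+0.054)^−6] / 0.054 = 252073.63227
Perpetuity value at year 6: £22,300.00 / 0.054 = 412962.96296
PV of perpetuity: 412962.96296 / (1+0.054)^6 = 301208.64885
Total PV = 252073.63227 + 301208.64885 = 553282.28113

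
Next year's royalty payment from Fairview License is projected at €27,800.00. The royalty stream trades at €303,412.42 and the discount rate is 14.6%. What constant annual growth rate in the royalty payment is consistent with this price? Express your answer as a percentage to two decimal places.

5.44%

P = D₁/(r−g) ⇒ g = r − D₁/P = 0.146 − €27,800.00/€303,412.42 = 0.054376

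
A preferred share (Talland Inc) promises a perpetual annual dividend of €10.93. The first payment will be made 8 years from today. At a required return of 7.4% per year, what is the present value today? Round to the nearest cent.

Value at end of year 7: C / r = €10.93 / 0.074 = €147.7027
Discount to today: PV = €147.7027 / (1 + 0.074)^7 = €147.7027 / 1.648276 = €89.61

€89.61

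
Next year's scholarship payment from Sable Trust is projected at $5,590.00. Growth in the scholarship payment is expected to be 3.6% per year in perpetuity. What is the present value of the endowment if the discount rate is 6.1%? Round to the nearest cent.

Growing perpetuity: P = D₁ / (r − g) = $5,590.0000 / (0.061 − 0.036) = $223,600.00

$223600.00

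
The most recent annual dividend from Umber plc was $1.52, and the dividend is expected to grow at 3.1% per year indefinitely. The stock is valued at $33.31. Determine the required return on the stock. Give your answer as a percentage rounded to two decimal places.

7.80%

D₁ = $1.52 × 1.031 = $1.5671
P = D₁/(r − g) ⇒ r = D₁/P + g = $1.5671/$33.31 + 0.031 = 0.047047 + 0.031 = 0.078047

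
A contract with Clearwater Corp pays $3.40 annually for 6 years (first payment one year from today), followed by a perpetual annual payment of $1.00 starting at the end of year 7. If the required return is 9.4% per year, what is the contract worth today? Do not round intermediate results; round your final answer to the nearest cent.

$21.28

PV of 6-year annuity: $3.40 × [1 − (1+0.094)^−6] / 0.094 = 15.07193
Perpetuity value at year 6: $1.00 / 0.094 = 10.63830
PV of perpetuity: 10.63830 / (1+0.094)^6 = 6.20538
Total PV = 15.07193 + 6.20538 = 21.27731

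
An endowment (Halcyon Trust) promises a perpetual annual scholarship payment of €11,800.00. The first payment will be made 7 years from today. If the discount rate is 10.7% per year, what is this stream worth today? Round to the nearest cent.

Value at end of year 6: C / r = €11,800.00 / 0.107 = €110,280.3738
Discount to today: PV = €110,280.3738 / (1 + 0.107)^6 = €110,280.3738 / 1.840288 = €59,925.62

€59925.62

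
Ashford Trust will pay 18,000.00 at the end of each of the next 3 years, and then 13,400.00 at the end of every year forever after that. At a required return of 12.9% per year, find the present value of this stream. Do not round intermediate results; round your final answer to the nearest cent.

PV of 3-year annuity: 18,000.00 × [1 − (1+0.129)^−3] / 0.129 = 42573.01677
Perpetuity value at year 3: 13,400.00 / 0.129 = 103875.96899
PV of perpetuity: 103875.96899 / (1+0.129)^3 = 72182.72318
Total PV = 42573.01677 + 72182.72318 = 114755.73994

114755.74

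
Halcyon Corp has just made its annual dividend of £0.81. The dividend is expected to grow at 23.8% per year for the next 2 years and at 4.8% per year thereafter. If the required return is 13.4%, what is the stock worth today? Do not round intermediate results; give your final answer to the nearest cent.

D_1 = 1.00278
D_2 = 1.24144
Terminal value at year 2: TV = D_2×(1+g_2)/(r−g_2) = 1.30103/0.086 = 15.12827
P_0 = D_1/(1+r)^1 + D_2/(1+r)^2 + TV/(1+r)^2
    = 0.88429 + 0.96538 + 11.76422 = 13.61389

£13.61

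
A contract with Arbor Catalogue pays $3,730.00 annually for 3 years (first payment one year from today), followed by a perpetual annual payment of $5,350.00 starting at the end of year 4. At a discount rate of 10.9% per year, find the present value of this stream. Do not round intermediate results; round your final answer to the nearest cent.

PV of 3-year annuity: $3,730.00 × [1 − (1+0.109)^−3] / 0.109 = 9130.93254
Perpetuity value at year 3: $5,350.00 / 0.109 = 49082.56881
PV of perpetuity: 49082.56881 / (1+0.109)^3 = 35985.92294
Total PV = 9130.93254 + 35985.92294 = 45116.85548

$45116.86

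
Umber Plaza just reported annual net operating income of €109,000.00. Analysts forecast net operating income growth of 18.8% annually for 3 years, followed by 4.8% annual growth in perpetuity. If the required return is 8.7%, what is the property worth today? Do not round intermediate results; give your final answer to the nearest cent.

€4215319.33

D_1 = 129492.00000
D_2 = 153836.49600
D_3 = 182757.75725
Terminal value at year 3: TV = D_3×(1+g_2)/(r−g_2) = 191530.12960/0.039 = 4911028.96400
P_0 = D_1/(1+r)^1 + D_2/(1+r)^2 + D_3/(1+r)^3 + TV/(1+r)^3
    = 119127.87489 + 130196.79426 + 142294.19649 + 3823700.45951 = 4215319.32515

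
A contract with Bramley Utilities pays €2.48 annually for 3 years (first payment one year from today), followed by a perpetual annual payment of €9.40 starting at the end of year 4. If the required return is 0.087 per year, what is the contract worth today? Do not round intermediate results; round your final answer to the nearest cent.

€90.44

PV of 3-year annuity: €2.48 × [1 − (1+0.087)^−3] / 0.087 = 6.31133
Perpetuity value at year 3: €9.40 / 0.087 = 108.04598
PV of perpetuity: 108.04598 / (1+0.087)^3 = 84.12401
Total PV = 6.31133 + 84.12401 = 90.43534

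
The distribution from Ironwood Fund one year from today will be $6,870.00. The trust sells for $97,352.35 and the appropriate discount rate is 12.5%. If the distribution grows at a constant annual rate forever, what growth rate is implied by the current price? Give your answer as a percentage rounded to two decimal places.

5.44%

P = D₁/(r−g) ⇒ g = r − D₁/P = 0.125 − $6,870.00/$97,352.35 = 0.054432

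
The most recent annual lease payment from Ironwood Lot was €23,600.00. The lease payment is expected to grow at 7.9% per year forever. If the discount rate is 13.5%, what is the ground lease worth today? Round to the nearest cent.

€454721.43

D₁ = D₀ × (1 + g) = €23,600.00 × 1.079 = €25,464.4000
Growing perpetuity: P = D₁ / (r − g) = €25,464.4000 / (0.135 − 0.079) = €454,721.43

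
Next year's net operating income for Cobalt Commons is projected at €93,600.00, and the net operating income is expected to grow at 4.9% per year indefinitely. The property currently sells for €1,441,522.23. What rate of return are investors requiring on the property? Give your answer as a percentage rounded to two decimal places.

11.39%

P = D₁/(r − g) ⇒ r = D₁/P + g = €93,600.0000/€1,441,522.23 + 0.049 = 0.064931 + 0.049 = 0.113931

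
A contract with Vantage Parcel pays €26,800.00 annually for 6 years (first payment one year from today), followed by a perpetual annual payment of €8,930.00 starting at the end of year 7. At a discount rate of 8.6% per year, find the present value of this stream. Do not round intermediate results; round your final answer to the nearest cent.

€184965.67

PV of 6-year annuity: €26,800.00 × [1 − (1+0.086)^−6] / 0.086 = 121669.99320
Perpetuity value at year 6: €8,930.00 / 0.086 = 103837.20930
PV of perpetuity: 103837.20930 / (1+0.086)^6 = 63295.67799
Total PV = 121669.99320 + 63295.67799 = 184965.67119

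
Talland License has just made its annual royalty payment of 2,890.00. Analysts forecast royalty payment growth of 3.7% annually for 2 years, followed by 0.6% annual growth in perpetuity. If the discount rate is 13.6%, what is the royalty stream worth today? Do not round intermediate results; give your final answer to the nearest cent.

D_1 = 2996.93000
D_2 = 3107.81641
Terminal value at year 2: TV = D_2×(1+g_2)/(r−g_2) = 3126.46331/0.13 = 24049.71776
P_0 = D_1/(1+r)^1 + D_2/(1+r)^2 + TV/(1+r)^2
    = 2638.14261 + 2408.23405 + 18636.02658 = 23682.40324

23682.40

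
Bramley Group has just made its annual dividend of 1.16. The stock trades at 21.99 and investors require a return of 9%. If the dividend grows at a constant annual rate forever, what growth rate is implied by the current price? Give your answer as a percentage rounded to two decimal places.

P = D₀(1+g)/(r−g) ⇒ P(r−g) = D₀(1+g) ⇒ g(P+D₀) = P·r − D₀
g = (P·r − D₀)/(P + D₀) = (21.99×0.09 − 1.16) / (21.99 + 1.16) = 0.035382

3.54%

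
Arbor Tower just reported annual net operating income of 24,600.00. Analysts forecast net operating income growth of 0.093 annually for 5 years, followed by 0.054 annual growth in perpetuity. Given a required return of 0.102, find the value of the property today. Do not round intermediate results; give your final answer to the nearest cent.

D_1 = 26887.80000
D_2 = 29388.36540
D_3 = 32121.48338
D_4 = 35108.78134
D_5 = 38373.89800
Terminal value at year 5: TV = D_5×(1+g_2)/(r−g_2) = 40446.08849/0.048 = 842626.84361
P_0 = D_1/(1+r)^1 + D_2/(1+r)^2 + D_3/(1+r)^3 + D_4/(1+r)^4 + D_5/(1+r)^5 + TV/(1+r)^5
    = 24399.09256 + 24199.82592 + 24002.18669 + 23806.16157 + 23611.73739 + 518474.40010 = 638493.40423

638493.40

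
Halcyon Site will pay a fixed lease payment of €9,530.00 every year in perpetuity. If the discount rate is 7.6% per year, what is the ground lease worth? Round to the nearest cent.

€125394.74

Level perpetuity: PV = C / r = €9,530.00 / 0.076 = €125,394.74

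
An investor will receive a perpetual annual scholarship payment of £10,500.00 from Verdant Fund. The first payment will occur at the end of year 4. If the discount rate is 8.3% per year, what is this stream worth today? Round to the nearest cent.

Value at end of year 3: C / r = £10,500.00 / 0.083 = £126,506.0241
Discount to today: PV = £126,506.0241 / (1 + 0.083)^3 = £126,506.0241 / 1.270239 = £99,592.32

£99592.32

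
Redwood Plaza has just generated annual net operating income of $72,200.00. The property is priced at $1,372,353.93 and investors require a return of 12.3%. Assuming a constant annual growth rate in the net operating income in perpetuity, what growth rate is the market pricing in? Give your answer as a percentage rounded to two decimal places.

6.69%

P = D₀(1+g)/(r−g) ⇒ P(r−g) = D₀(1+g) ⇒ g(P+D₀) = P·r − D₀
g = (P·r − D₀)/(P + D₀) = ($1,372,353.93×0.123 − $72,200.00) / ($1,372,353.93 + $72,200.00) = 0.066872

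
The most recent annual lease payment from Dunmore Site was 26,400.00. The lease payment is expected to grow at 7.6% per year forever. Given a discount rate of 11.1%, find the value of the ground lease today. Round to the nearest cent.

D₁ = D₀ × (1 + g) = 26,400.00 × 1.076 = 28,406.4000
Growing perpetuity: P = D₁ / (r − g) = 28,406.4000 / (0.111 − 0.076) = 811,611.43

811611.43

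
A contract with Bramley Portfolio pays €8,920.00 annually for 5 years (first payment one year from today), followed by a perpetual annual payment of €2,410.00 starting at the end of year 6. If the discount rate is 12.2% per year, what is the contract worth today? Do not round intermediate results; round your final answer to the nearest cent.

PV of 5-year annuity: €8,920.00 × [1 − (1+0.122)^−5] / 0.122 = 31995.92501
Perpetuity value at year 5: €2,410.00 / 0.122 = 19754.09836
PV of perpetuity: 19754.09836 / (1+0.122)^5 = 11109.45943
Total PV = 31995.92501 + 11109.45943 = 43105.38444

€43105.38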